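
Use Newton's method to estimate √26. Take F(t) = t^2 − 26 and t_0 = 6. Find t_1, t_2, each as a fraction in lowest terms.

F'(t) = 2t.
F(6) = 10, F'(6) = 12, so t_1 = 6 − 10/12 = 31/6.
F(31/6) = 25/36, F'(31/6) = 31/3, so t_2 = (31/6) − (25/36)/(31/3) = 1897/372.

t_1 = 31/6, t_2 = 1897/372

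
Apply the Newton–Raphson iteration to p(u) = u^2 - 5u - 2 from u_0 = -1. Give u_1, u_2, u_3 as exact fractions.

p'(u) = 2u - 5.
p(-1) = 4, p'(-1) = -7, so u_1 = (-1) - 4/(-7) = -3/7.
p(-3/7) = 16/49, p'(-3/7) = -41/7, so u_2 = (-3/7) - (16/49)/(-41/7) = -107/287.
p(-107/287) = 256/82369, p'(-107/287) = -1649/287, so u_3 = (-107/287) - (256/82369)/(-1649/287) = -176187/473263.

u_1 = -3/7, u_2 = -107/287, u_3 = -176187/473263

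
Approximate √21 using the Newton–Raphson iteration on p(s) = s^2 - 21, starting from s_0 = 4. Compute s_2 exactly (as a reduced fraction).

2713/592

p'(s) = 2s.
p(4) = -5, p'(4) = 8, so s_1 = 4 - (-5)/8 = 37/8.
p(37/8) = 25/64, p'(37/8) = 37/4, so s_2 = (37/8) - (25/64)/(37/4) = 2713/592.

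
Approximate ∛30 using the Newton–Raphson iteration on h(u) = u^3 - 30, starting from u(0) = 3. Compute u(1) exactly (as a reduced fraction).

h'(u) = 3u^2.
h(3) = -3, h'(3) = 27, so u(1) = 3 - (-3)/27 = 28/9.

28/9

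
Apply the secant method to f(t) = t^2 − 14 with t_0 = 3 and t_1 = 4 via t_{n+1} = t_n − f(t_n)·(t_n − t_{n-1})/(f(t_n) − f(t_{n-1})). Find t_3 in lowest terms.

f(3) = −5, f(4) = 2. t_2 = 4 − 2·(4 − 3)/(2 − (−5)) = 26/7.
f(4) = 2, f(26/7) = −10/49. t_3 = (26/7) − (−10/49)·((26/7) − 4)/((−10/49) − 2) = 101/27.

101/27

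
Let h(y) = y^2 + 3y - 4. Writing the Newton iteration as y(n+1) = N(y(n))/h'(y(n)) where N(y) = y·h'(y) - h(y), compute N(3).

13

h'(y) = 2y + 3.
N(y) = y·h'(y) - h(y) = y·(2y + 3) - (y^2 + 3y - 4) = y^2 + 4.
N(3) = 13.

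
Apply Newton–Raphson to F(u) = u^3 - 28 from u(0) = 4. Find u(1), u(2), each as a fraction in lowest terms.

u(1) = 13/4, u(2) = 1031/338

F'(u) = 3u^2.
F(4) = 36, F'(4) = 48, so u(1) = 4 - 36/48 = 13/4.
F(13/4) = 405/64, F'(13/4) = 507/16, so u(2) = (13/4) - (405/64)/(507/16) = 1031/338.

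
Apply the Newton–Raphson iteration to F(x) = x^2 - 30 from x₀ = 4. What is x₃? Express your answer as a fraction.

2033761/371312

F'(x) = 2x.
F(4) = -14, F'(4) = 8, so x₁ = 4 - (-14)/8 = 23/4.
F(23/4) = 49/16, F'(23/4) = 23/2, so x₂ = (23/4) - (49/16)/(23/2) = 1009/184.
F(1009/184) = 2401/33856, F'(1009/184) = 1009/92, so x₃ = (1009/184) - (2401/33856)/(1009/92) = 2033761/371312.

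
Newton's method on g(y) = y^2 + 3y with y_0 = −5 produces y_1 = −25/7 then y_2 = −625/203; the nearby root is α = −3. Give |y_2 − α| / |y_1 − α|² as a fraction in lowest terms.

y_1 − α = −25/7 − (−3) = −25/7 + 3 = −4/7, so |y_1 − α| = 4/7.
y_2 − α = −625/203 − (−3) = −625/203 + 3 = −16/203, so |y_2 − α| = 16/203.
|y_1 − α|² = 16/49.
Ratio = (16/203) / (16/49) = 7/29.

7/29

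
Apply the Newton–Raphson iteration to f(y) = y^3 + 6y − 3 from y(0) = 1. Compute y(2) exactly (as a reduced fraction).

2437/5049

f'(y) = 3y^2 + 6.
f(1) = 4, f'(1) = 9, so y(1) = 1 − 4/9 = 5/9.
f(5/9) = 368/729, f'(5/9) = 187/27, so y(2) = (5/9) − (368/729)/(187/27) = 2437/5049.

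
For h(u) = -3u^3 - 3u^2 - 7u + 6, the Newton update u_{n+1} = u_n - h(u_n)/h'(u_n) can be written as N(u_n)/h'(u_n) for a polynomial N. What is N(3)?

h'(u) = -9u^2 - 6u - 7.
N(u) = u·h'(u) - h(u) = u·(-9u^2 - 6u - 7) - (-3u^3 - 3u^2 - 7u + 6) = -6u^3 - 3u^2 - 6.
N(3) = -195.

-195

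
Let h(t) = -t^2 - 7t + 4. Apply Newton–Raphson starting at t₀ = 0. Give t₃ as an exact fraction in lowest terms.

h'(t) = -2t - 7.
h(0) = 4, h'(0) = -7, so t₁ = 0 - 4/(-7) = 4/7.
h(4/7) = -16/49, h'(4/7) = -57/7, so t₂ = (4/7) - (-16/49)/(-57/7) = 212/399.
h(212/399) = -256/159201, h'(212/399) = -3217/399, so t₃ = (212/399) - (-256/159201)/(-3217/399) = 681748/1283583.

681748/1283583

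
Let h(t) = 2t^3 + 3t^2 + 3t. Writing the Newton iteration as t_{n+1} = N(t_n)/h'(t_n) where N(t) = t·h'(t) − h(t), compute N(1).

7

h'(t) = 6t^2 + 6t + 3.
N(t) = t·h'(t) − h(t) = t·(6t^2 + 6t + 3) − (2t^3 + 3t^2 + 3t) = 4t^3 + 3t^2.
N(1) = 7.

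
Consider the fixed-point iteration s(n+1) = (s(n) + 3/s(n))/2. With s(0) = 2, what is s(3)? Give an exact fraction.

s(1) = (2 + 3/2)/2 = 7/4.
s(2) = (7/4 + 3/(7/4))/2 = 97/56.
s(3) = (97/56 + 3/(97/56))/2 = 18817/10864.

18817/10864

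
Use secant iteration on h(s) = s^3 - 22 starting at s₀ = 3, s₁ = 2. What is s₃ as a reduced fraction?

h(3) = 5, h(2) = -14. s₂ = 2 - (-14)·(2 - 3)/((-14) - 5) = 52/19.
h(2) = -14, h(52/19) = -10290/6859. s₃ = (52/19) - (-10290/6859)·((52/19) - 2)/((-10290/6859) - (-14)) = 8651/3062.

8651/3062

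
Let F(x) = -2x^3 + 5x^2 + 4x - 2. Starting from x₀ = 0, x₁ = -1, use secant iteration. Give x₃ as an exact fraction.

-68/77

F(0) = -2, F(-1) = 1. x₂ = (-1) - 1·((-1) - 0)/(1 - (-2)) = -2/3.
F(-1) = 1, F(-2/3) = -50/27. x₃ = (-2/3) - (-50/27)·((-2/3) - (-1))/((-50/27) - 1) = -68/77.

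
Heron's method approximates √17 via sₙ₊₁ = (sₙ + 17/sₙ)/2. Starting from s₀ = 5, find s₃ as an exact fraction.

187457/45465

s₁ = (5 + 17/5)/2 = 21/5.
s₂ = (21/5 + 17/(21/5))/2 = 433/105.
s₃ = (433/105 + 17/(433/105))/2 = 187457/45465.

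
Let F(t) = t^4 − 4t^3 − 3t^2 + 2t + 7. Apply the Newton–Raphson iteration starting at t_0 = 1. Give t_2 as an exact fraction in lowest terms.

F'(t) = 4t^3 − 12t^2 − 6t + 2.
F(1) = 3, F'(1) = −12, so t_1 = 1 − 3/(−12) = 5/4.
F(5/4) = −143/256, F'(5/4) = −263/16, so t_2 = (5/4) − (−143/256)/(−263/16) = 5117/4208.

5117/4208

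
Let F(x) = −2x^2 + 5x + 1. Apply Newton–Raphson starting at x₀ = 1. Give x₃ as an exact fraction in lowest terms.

F'(x) = −4x + 5.
F(1) = 4, F'(1) = 1, so x₁ = 1 − 4/1 = −3.
F(−3) = −32, F'(−3) = 17, so x₂ = (−3) − (−32)/17 = −19/17.
F(−19/17) = −2048/289, F'(−19/17) = 161/17, so x₃ = (−19/17) − (−2048/289)/(161/17) = −1011/2737.

−1011/2737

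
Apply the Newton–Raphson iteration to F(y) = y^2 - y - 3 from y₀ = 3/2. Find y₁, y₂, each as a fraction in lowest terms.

y₁ = 21/8, y₂ = 633/272

F'(y) = 2y - 1.
F(3/2) = -9/4, F'(3/2) = 2, so y₁ = (3/2) - (-9/4)/2 = 21/8.
F(21/8) = 81/64, F'(21/8) = 17/4, so y₂ = (21/8) - (81/64)/(17/4) = 633/272.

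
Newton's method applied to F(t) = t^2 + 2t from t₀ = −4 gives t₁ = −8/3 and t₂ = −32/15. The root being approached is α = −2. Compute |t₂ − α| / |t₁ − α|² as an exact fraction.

3/10

t₁ − α = −8/3 − (−2) = −8/3 + 2 = −2/3, so |t₁ − α| = 2/3.
t₂ − α = −32/15 − (−2) = −32/15 + 2 = −2/15, so |t₂ − α| = 2/15.
|t₁ − α|² = 4/9.
Ratio = (2/15) / (4/9) = 3/10.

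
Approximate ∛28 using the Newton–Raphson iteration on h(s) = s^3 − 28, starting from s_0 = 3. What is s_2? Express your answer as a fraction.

h'(s) = 3s^2.
h(3) = −1, h'(3) = 27, so s_1 = 3 − (−1)/27 = 82/27.
h(82/27) = 244/19683, h'(82/27) = 6724/243, so s_2 = (82/27) − (244/19683)/(6724/243) = 413465/136161.

413465/136161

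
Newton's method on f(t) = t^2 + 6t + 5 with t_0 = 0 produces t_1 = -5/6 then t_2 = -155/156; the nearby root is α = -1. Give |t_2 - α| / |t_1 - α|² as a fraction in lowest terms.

3/13

t_1 - α = -5/6 - (-1) = -5/6 + 1 = 1/6, so |t_1 - α| = 1/6.
t_2 - α = -155/156 - (-1) = -155/156 + 1 = 1/156, so |t_2 - α| = 1/156.
|t_1 - α|² = 1/36.
Ratio = (1/156) / (1/36) = 3/13.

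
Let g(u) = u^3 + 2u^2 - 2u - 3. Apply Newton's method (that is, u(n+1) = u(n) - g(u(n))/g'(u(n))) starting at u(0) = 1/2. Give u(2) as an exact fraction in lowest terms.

101/31

g'(u) = 3u^2 + 4u - 2.
g(1/2) = -27/8, g'(1/2) = 3/4, so u(1) = (1/2) - (-27/8)/(3/4) = 5.
g(5) = 162, g'(5) = 93, so u(2) = 5 - 162/93 = 101/31.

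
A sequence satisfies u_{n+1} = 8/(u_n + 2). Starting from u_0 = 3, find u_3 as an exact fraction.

u_1 = 8/(3 + 2) = 8/5.
u_2 = 8/(8/5 + 2) = 20/9.
u_3 = 8/(20/9 + 2) = 36/19.

36/19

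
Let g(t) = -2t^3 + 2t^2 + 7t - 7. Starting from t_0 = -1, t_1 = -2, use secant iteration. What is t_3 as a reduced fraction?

-6887/3697

g(-1) = -10, g(-2) = 3. t_2 = (-2) - 3·((-2) - (-1))/(3 - (-10)) = -23/13.
g(-2) = 3, g(-23/13) = -4500/2197. t_3 = (-23/13) - (-4500/2197)·((-23/13) - (-2))/((-4500/2197) - 3) = -6887/3697.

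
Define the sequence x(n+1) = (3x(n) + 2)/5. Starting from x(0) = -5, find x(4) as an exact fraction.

139/625

x(1) = (3·(-5) + 2)/5 = -13/5.
x(2) = (3·(-13/5) + 2)/5 = -29/25.
x(3) = (3·(-29/25) + 2)/5 = -37/125.
x(4) = (3·(-37/125) + 2)/5 = 139/625.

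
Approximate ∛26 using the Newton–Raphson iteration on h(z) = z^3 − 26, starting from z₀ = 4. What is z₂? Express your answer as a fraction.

h'(z) = 3z^2.
h(4) = 38, h'(4) = 48, so z₁ = 4 − 38/48 = 77/24.
h(77/24) = 97109/13824, h'(77/24) = 5929/192, so z₂ = (77/24) − (97109/13824)/(5929/192) = 636245/213444.

636245/213444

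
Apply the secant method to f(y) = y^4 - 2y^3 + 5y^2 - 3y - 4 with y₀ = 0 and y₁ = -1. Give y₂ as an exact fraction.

-4/11

f(0) = -4, f(-1) = 7. y₂ = (-1) - 7·((-1) - 0)/(7 - (-4)) = -4/11.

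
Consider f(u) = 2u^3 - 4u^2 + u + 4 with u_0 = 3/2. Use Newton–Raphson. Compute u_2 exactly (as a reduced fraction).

172/15

f'(u) = 6u^2 - 8u + 1.
f(3/2) = 13/4, f'(3/2) = 5/2, so u_1 = (3/2) - (13/4)/(5/2) = 1/5.
f(1/5) = 507/125, f'(1/5) = -9/25, so u_2 = (1/5) - (507/125)/(-9/25) = 172/15.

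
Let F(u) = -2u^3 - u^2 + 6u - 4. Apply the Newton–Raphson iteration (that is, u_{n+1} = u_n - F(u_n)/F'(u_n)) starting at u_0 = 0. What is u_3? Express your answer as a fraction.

F'(u) = -6u^2 - 2u + 6.
F(0) = -4, F'(0) = 6, so u_1 = 0 - (-4)/6 = 2/3.
F(2/3) = -28/27, F'(2/3) = 2, so u_2 = (2/3) - (-28/27)/2 = 32/27.
F(32/27) = -31948/19683, F'(32/27) = -1166/243, so u_3 = (32/27) - (-31948/19683)/(-1166/243) = 39994/47223.

39994/47223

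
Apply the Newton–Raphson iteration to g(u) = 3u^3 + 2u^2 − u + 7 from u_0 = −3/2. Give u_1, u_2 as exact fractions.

u_1 = −91/53, u_2 = −4685779/2778684

g'(u) = 9u^2 + 4u − 1.
g(−3/2) = 23/8, g'(−3/2) = 53/4, so u_1 = (−3/2) − (23/8)/(53/4) = −91/53.
g(−91/53) = −85169/148877, g'(−91/53) = 52428/2809, so u_2 = (−91/53) − (−85169/148877)/(52428/2809) = −4685779/2778684.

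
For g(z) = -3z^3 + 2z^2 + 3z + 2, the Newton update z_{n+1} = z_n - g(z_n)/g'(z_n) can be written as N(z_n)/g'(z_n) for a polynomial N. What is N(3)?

g'(z) = -9z^2 + 4z + 3.
N(z) = z·g'(z) - g(z) = z·(-9z^2 + 4z + 3) - (-3z^3 + 2z^2 + 3z + 2) = -6z^3 + 2z^2 - 2.
N(3) = -146.

-146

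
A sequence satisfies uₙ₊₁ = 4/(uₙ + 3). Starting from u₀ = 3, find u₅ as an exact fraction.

u₁ = 4/(3 + 3) = 2/3.
u₂ = 4/(2/3 + 3) = 12/11.
u₃ = 4/(12/11 + 3) = 44/45.
u₄ = 4/(44/45 + 3) = 180/179.
u₅ = 4/(180/179 + 3) = 716/717.

716/717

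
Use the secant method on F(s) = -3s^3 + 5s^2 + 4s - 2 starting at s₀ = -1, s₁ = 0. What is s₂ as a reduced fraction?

-1/2

F(-1) = 2, F(0) = -2. s₂ = 0 - (-2)·(0 - (-1))/((-2) - 2) = -1/2.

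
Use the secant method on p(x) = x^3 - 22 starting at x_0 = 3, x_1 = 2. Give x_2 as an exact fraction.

p(3) = 5, p(2) = -14. x_2 = 2 - (-14)·(2 - 3)/((-14) - 5) = 52/19.

52/19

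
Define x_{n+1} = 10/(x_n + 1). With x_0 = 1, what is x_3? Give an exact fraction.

15/4

x_1 = 10/(1 + 1) = 5.
x_2 = 10/(5 + 1) = 5/3.
x_3 = 10/(5/3 + 1) = 15/4.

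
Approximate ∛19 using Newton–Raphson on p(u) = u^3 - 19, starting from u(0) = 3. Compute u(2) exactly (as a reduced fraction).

p'(u) = 3u^2.
p(3) = 8, p'(3) = 27, so u(1) = 3 - 8/27 = 73/27.
p(73/27) = 15040/19683, p'(73/27) = 5329/243, so u(2) = (73/27) - (15040/19683)/(5329/243) = 1152011/431649.

1152011/431649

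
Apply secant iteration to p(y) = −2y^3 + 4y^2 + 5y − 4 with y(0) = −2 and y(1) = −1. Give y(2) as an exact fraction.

p(−2) = 18, p(−1) = −3. y(2) = (−1) − (−3)·((−1) − (−2))/((−3) − 18) = −8/7.

−8/7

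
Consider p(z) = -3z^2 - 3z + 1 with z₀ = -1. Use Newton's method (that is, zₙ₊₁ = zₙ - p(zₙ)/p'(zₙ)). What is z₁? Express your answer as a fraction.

-4/3

p'(z) = -6z - 3.
p(-1) = 1, p'(-1) = 3, so z₁ = (-1) - 1/3 = -4/3.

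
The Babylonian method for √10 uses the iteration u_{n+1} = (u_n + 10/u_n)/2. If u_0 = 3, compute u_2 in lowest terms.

721/228

u_1 = (3 + 10/3)/2 = 19/6.
u_2 = (19/6 + 10/(19/6))/2 = 721/228.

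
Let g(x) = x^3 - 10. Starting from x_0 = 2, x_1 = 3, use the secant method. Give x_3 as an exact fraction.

g(2) = -2, g(3) = 17. x_2 = 3 - 17·(3 - 2)/(17 - (-2)) = 40/19.
g(3) = 17, g(40/19) = -4590/6859. x_3 = (40/19) - (-4590/6859)·((40/19) - 3)/((-4590/6859) - 17) = 15250/7129.

15250/7129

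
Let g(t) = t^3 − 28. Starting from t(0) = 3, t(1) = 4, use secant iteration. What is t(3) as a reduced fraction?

g(3) = −1, g(4) = 36. t(2) = 4 − 36·(4 − 3)/(36 − (−1)) = 112/37.
g(4) = 36, g(112/37) = −13356/50653. t(3) = (112/37) − (−13356/50653)·((112/37) − 4)/((−13356/50653) − 36) = 12901/4252.

12901/4252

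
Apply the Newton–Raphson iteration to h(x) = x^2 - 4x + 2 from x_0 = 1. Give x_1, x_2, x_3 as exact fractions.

h'(x) = 2x - 4.
h(1) = -1, h'(1) = -2, so x_1 = 1 - (-1)/(-2) = 1/2.
h(1/2) = 1/4, h'(1/2) = -3, so x_2 = (1/2) - (1/4)/(-3) = 7/12.
h(7/12) = 1/144, h'(7/12) = -17/6, so x_3 = (7/12) - (1/144)/(-17/6) = 239/408.

x_1 = 1/2, x_2 = 7/12, x_3 = 239/408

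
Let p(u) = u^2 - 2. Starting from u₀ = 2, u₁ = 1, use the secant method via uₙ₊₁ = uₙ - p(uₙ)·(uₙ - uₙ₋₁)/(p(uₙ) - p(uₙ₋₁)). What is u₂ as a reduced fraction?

p(2) = 2, p(1) = -1. u₂ = 1 - (-1)·(1 - 2)/((-1) - 2) = 4/3.

4/3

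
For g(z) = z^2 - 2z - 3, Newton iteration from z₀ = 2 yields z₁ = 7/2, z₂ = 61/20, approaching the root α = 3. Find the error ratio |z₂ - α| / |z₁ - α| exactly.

1/10

z₁ - α = 7/2 - 3 = 1/2, so |z₁ - α| = 1/2.
z₂ - α = 61/20 - 3 = 1/20, so |z₂ - α| = 1/20.
Ratio = (1/20) / (1/2) = 1/10.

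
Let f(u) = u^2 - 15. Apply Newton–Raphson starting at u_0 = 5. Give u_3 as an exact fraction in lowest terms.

f'(u) = 2u.
f(5) = 10, f'(5) = 10, so u_1 = 5 - 10/10 = 4.
f(4) = 1, f'(4) = 8, so u_2 = 4 - 1/8 = 31/8.
f(31/8) = 1/64, f'(31/8) = 31/4, so u_3 = (31/8) - (1/64)/(31/4) = 1921/496.

1921/496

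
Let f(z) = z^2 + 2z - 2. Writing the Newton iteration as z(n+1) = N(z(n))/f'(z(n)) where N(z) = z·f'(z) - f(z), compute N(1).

f'(z) = 2z + 2.
N(z) = z·f'(z) - f(z) = z·(2z + 2) - (z^2 + 2z - 2) = z^2 + 2.
N(1) = 3.

3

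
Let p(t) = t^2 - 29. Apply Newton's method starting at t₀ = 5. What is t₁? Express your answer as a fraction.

27/5

p'(t) = 2t.
p(5) = -4, p'(5) = 10, so t₁ = 5 - (-4)/10 = 27/5.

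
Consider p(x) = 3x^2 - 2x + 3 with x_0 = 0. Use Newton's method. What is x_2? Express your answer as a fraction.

15/28

p'(x) = 6x - 2.
p(0) = 3, p'(0) = -2, so x_1 = 0 - 3/(-2) = 3/2.
p(3/2) = 27/4, p'(3/2) = 7, so x_2 = (3/2) - (27/4)/7 = 15/28.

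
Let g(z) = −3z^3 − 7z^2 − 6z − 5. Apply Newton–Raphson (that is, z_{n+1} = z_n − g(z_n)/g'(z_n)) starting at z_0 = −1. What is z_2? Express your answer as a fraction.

−277/94

g'(z) = −9z^2 − 14z − 6.
g(−1) = −3, g'(−1) = −1, so z_1 = (−1) − (−3)/(−1) = −4.
g(−4) = 99, g'(−4) = −94, so z_2 = (−4) − 99/(−94) = −277/94.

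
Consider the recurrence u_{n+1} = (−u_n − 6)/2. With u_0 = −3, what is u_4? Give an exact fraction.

u_1 = (−(−3) − 6)/2 = −3/2.
u_2 = (−(−3/2) − 6)/2 = −9/4.
u_3 = (−(−9/4) − 6)/2 = −15/8.
u_4 = (−(−15/8) − 6)/2 = −33/16.

−33/16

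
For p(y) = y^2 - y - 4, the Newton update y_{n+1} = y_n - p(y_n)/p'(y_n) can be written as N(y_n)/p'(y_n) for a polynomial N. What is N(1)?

5

p'(y) = 2y - 1.
N(y) = y·p'(y) - p(y) = y·(2y - 1) - (y^2 - y - 4) = y^2 + 4.
N(1) = 5.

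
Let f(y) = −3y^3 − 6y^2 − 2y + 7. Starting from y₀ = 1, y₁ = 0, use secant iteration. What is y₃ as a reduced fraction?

f(1) = −4, f(0) = 7. y₂ = 0 − 7·(0 − 1)/(7 − (−4)) = 7/11.
f(0) = 7, f(7/11) = 3360/1331. y₃ = (7/11) − (3360/1331)·((7/11) − 0)/((3360/1331) − 7) = 847/851.

847/851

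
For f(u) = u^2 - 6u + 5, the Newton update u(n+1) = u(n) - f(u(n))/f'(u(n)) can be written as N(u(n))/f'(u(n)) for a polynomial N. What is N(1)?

f'(u) = 2u - 6.
N(u) = u·f'(u) - f(u) = u·(2u - 6) - (u^2 - 6u + 5) = u^2 - 5.
N(1) = -4.

-4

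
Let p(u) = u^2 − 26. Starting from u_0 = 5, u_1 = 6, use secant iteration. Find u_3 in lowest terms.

p(5) = −1, p(6) = 10. u_2 = 6 − 10·(6 − 5)/(10 − (−1)) = 56/11.
p(6) = 10, p(56/11) = −10/121. u_3 = (56/11) − (−10/121)·((56/11) − 6)/((−10/121) − 10) = 311/61.

311/61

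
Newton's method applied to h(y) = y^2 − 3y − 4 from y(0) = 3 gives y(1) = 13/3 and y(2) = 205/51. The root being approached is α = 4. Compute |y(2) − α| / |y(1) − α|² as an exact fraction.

3/17

y(1) − α = 13/3 − 4 = 1/3, so |y(1) − α| = 1/3.
y(2) − α = 205/51 − 4 = 1/51, so |y(2) − α| = 1/51.
|y(1) − α|² = 1/9.
Ratio = (1/51) / (1/9) = 3/17.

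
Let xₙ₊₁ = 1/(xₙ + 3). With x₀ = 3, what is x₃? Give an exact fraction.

x₁ = 1/(3 + 3) = 1/6.
x₂ = 1/(1/6 + 3) = 6/19.
x₃ = 1/(6/19 + 3) = 19/63.

19/63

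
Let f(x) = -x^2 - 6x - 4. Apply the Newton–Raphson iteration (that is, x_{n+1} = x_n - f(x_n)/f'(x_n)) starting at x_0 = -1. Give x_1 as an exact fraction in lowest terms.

f'(x) = -2x - 6.
f(-1) = 1, f'(-1) = -4, so x_1 = (-1) - 1/(-4) = -3/4.

-3/4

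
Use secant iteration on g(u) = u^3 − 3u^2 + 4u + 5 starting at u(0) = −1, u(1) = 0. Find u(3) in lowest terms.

−320/401

g(−1) = −3, g(0) = 5. u(2) = 0 − 5·(0 − (−1))/(5 − (−3)) = −5/8.
g(0) = 5, g(−5/8) = 555/512. u(3) = (−5/8) − (555/512)·((−5/8) − 0)/((555/512) − 5) = −320/401.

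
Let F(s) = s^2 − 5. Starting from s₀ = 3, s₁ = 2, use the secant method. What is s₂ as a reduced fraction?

11/5

F(3) = 4, F(2) = −1. s₂ = 2 − (−1)·(2 − 3)/((−1) − 4) = 11/5.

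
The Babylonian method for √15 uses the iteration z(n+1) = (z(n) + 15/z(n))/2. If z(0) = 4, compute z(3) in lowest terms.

z(1) = (4 + 15/4)/2 = 31/8.
z(2) = (31/8 + 15/(31/8))/2 = 1921/496.
z(3) = (1921/496 + 15/(1921/496))/2 = 7380481/1905632.

7380481/1905632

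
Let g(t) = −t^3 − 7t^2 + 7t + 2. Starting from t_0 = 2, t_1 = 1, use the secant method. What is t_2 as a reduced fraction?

g(2) = −20, g(1) = 1. t_2 = 1 − 1·(1 − 2)/(1 − (−20)) = 22/21.

22/21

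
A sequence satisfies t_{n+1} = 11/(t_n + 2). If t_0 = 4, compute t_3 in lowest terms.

t_1 = 11/(4 + 2) = 11/6.
t_2 = 11/(11/6 + 2) = 66/23.
t_3 = 11/(66/23 + 2) = 253/112.

253/112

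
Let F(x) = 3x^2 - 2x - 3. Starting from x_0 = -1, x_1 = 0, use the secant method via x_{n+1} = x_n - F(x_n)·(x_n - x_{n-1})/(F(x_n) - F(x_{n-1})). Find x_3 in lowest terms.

F(-1) = 2, F(0) = -3. x_2 = 0 - (-3)·(0 - (-1))/((-3) - 2) = -3/5.
F(0) = -3, F(-3/5) = -18/25. x_3 = (-3/5) - (-18/25)·((-3/5) - 0)/((-18/25) - (-3)) = -15/19.

-15/19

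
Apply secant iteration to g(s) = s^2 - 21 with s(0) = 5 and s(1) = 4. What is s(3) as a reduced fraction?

g(5) = 4, g(4) = -5. s(2) = 4 - (-5)·(4 - 5)/((-5) - 4) = 41/9.
g(4) = -5, g(41/9) = -20/81. s(3) = (41/9) - (-20/81)·((41/9) - 4)/((-20/81) - (-5)) = 353/77.

353/77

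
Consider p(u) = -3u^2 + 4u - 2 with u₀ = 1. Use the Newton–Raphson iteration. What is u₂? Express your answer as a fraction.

5/4

p'(u) = -6u + 4.
p(1) = -1, p'(1) = -2, so u₁ = 1 - (-1)/(-2) = 1/2.
p(1/2) = -3/4, p'(1/2) = 1, so u₂ = (1/2) - (-3/4)/1 = 5/4.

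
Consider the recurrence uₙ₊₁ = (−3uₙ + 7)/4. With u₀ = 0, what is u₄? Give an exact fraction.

u₁ = (−3·0 + 7)/4 = 7/4.
u₂ = (−3·(7/4) + 7)/4 = 7/16.
u₃ = (−3·(7/16) + 7)/4 = 91/64.
u₄ = (−3·(91/64) + 7)/4 = 175/256.

175/256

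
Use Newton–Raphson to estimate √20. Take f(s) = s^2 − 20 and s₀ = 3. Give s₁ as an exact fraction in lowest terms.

f'(s) = 2s.
f(3) = −11, f'(3) = 6, so s₁ = 3 − (−11)/6 = 29/6.

29/6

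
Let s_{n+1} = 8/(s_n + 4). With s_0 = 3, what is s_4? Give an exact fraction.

25/17

s_1 = 8/(3 + 4) = 8/7.
s_2 = 8/(8/7 + 4) = 14/9.
s_3 = 8/(14/9 + 4) = 36/25.
s_4 = 8/(36/25 + 4) = 25/17.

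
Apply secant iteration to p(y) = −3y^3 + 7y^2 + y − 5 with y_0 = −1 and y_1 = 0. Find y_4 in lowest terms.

−2029995/2911361

p(−1) = 4, p(0) = −5. y_2 = 0 − (−5)·(0 − (−1))/((−5) − 4) = −5/9.
p(0) = −5, p(−5/9) = −700/243. y_3 = (−5/9) − (−700/243)·((−5/9) − 0)/((−700/243) − (−5)) = −135/103.
p(−5/9) = −700/243, p(−135/103) = 13625500/1092727. y_4 = (−135/103) − (13625500/1092727)·((−135/103) − (−5/9))/((13625500/1092727) − (−700/243)) = −2029995/2911361.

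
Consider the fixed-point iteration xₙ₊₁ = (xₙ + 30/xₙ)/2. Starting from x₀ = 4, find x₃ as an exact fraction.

2033761/371312

x₁ = (4 + 30/4)/2 = 23/4.
x₂ = (23/4 + 30/(23/4))/2 = 1009/184.
x₃ = (1009/184 + 30/(1009/184))/2 = 2033761/371312.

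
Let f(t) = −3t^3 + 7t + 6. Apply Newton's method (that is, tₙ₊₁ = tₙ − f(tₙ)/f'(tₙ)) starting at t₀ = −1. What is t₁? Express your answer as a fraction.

f'(t) = −9t^2 + 7.
f(−1) = 2, f'(−1) = −2, so t₁ = (−1) − 2/(−2) = 0.

0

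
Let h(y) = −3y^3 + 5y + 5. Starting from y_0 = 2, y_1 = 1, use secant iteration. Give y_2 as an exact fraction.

h(2) = −9, h(1) = 7. y_2 = 1 − 7·(1 − 2)/(7 − (−9)) = 23/16.

23/16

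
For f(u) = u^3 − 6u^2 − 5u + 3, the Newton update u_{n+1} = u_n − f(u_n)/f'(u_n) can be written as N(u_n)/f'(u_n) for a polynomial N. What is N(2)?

−11

f'(u) = 3u^2 − 12u − 5.
N(u) = u·f'(u) − f(u) = u·(3u^2 − 12u − 5) − (u^3 − 6u^2 − 5u + 3) = 2u^3 − 6u^2 − 3.
N(2) = −11.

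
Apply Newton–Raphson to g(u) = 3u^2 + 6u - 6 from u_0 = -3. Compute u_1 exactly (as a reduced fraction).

g'(u) = 6u + 6.
g(-3) = 3, g'(-3) = -12, so u_1 = (-3) - 3/(-12) = -11/4.

-11/4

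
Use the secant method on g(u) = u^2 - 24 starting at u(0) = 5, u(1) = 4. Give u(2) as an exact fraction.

g(5) = 1, g(4) = -8. u(2) = 4 - (-8)·(4 - 5)/((-8) - 1) = 44/9.

44/9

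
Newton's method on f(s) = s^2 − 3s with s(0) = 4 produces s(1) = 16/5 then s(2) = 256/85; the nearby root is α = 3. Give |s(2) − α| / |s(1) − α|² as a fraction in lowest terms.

5/17

s(1) − α = 16/5 − 3 = 1/5, so |s(1) − α| = 1/5.
s(2) − α = 256/85 − 3 = 1/85, so |s(2) − α| = 1/85.
|s(1) − α|² = 1/25.
Ratio = (1/85) / (1/25) = 5/17.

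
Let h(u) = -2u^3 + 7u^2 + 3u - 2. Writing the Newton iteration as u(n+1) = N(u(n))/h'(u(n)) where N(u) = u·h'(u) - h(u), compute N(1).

5

h'(u) = -6u^2 + 14u + 3.
N(u) = u·h'(u) - h(u) = u·(-6u^2 + 14u + 3) - (-2u^3 + 7u^2 + 3u - 2) = -4u^3 + 7u^2 + 2.
N(1) = 5.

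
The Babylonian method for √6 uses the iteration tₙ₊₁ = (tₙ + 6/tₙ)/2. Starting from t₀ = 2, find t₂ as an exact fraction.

t₁ = (2 + 6/2)/2 = 5/2.
t₂ = (5/2 + 6/(5/2))/2 = 49/20.

49/20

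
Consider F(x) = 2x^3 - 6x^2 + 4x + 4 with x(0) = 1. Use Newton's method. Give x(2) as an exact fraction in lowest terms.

F'(x) = 6x^2 - 12x + 4.
F(1) = 4, F'(1) = -2, so x(1) = 1 - 4/(-2) = 3.
F(3) = 16, F'(3) = 22, so x(2) = 3 - 16/22 = 25/11.

25/11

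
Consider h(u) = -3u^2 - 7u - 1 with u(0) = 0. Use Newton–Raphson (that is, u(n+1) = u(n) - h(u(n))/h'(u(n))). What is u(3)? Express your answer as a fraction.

-84253/551131

h'(u) = -6u - 7.
h(0) = -1, h'(0) = -7, so u(1) = 0 - (-1)/(-7) = -1/7.
h(-1/7) = -3/49, h'(-1/7) = -43/7, so u(2) = (-1/7) - (-3/49)/(-43/7) = -46/301.
h(-46/301) = -27/90601, h'(-46/301) = -1831/301, so u(3) = (-46/301) - (-27/90601)/(-1831/301) = -84253/551131.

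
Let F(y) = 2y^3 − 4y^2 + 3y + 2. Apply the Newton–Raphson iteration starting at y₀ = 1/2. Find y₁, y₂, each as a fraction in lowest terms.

y₁ = −5, y₂ = −602/193

F'(y) = 6y^2 − 8y + 3.
F(1/2) = 11/4, F'(1/2) = 1/2, so y₁ = (1/2) − (11/4)/(1/2) = −5.
F(−5) = −363, F'(−5) = 193, so y₂ = (−5) − (−363)/193 = −602/193.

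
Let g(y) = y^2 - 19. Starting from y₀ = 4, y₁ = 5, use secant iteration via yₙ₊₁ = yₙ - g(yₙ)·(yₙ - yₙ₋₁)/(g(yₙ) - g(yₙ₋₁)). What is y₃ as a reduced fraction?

g(4) = -3, g(5) = 6. y₂ = 5 - 6·(5 - 4)/(6 - (-3)) = 13/3.
g(5) = 6, g(13/3) = -2/9. y₃ = (13/3) - (-2/9)·((13/3) - 5)/((-2/9) - 6) = 61/14.

61/14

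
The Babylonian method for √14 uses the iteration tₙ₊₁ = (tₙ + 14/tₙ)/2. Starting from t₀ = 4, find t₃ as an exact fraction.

403201/107760

t₁ = (4 + 14/4)/2 = 15/4.
t₂ = (15/4 + 14/(15/4))/2 = 449/120.
t₃ = (449/120 + 14/(449/120))/2 = 403201/107760.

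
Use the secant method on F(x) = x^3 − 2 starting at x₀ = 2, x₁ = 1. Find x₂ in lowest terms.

F(2) = 6, F(1) = −1. x₂ = 1 − (−1)·(1 − 2)/((−1) − 6) = 8/7.

8/7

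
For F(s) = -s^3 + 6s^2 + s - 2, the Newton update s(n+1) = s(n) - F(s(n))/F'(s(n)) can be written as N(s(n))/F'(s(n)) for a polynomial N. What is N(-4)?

F'(s) = -3s^2 + 12s + 1.
N(s) = s·F'(s) - F(s) = s·(-3s^2 + 12s + 1) - (-s^3 + 6s^2 + s - 2) = -2s^3 + 6s^2 + 2.
N(-4) = 226.

226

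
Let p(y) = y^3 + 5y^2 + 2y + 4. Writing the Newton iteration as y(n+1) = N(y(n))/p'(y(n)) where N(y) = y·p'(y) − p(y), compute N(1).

3

p'(y) = 3y^2 + 10y + 2.
N(y) = y·p'(y) − p(y) = y·(3y^2 + 10y + 2) − (y^3 + 5y^2 + 2y + 4) = 2y^3 + 5y^2 − 4.
N(1) = 3.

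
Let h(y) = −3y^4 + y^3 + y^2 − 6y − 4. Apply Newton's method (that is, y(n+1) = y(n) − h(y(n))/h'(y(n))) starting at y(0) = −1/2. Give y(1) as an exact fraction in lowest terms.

h'(y) = −12y^3 + 3y^2 + 2y − 6.
h(−1/2) = −17/16, h'(−1/2) = −19/4, so y(1) = (−1/2) − (−17/16)/(−19/4) = −55/76.

−55/76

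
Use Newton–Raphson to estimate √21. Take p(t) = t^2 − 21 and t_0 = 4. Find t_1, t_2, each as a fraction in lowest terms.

t_1 = 37/8, t_2 = 2713/592

p'(t) = 2t.
p(4) = −5, p'(4) = 8, so t_1 = 4 − (−5)/8 = 37/8.
p(37/8) = 25/64, p'(37/8) = 37/4, so t_2 = (37/8) − (25/64)/(37/4) = 2713/592.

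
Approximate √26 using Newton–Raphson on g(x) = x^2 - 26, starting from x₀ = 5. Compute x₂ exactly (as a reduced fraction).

g'(x) = 2x.
g(5) = -1, g'(5) = 10, so x₁ = 5 - (-1)/10 = 51/10.
g(51/10) = 1/100, g'(51/10) = 51/5, so x₂ = (51/10) - (1/100)/(51/5) = 5201/1020.

5201/1020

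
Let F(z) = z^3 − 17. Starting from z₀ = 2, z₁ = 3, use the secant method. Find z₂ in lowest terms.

47/19

F(2) = −9, F(3) = 10. z₂ = 3 − 10·(3 − 2)/(10 − (−9)) = 47/19.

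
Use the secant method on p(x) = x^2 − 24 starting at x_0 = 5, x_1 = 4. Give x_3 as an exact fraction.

p(5) = 1, p(4) = −8. x_2 = 4 − (−8)·(4 − 5)/((−8) − 1) = 44/9.
p(4) = −8, p(44/9) = −8/81. x_3 = (44/9) − (−8/81)·((44/9) − 4)/((−8/81) − (−8)) = 49/10.

49/10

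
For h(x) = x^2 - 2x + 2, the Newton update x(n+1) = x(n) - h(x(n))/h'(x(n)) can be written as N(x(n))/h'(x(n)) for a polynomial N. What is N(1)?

h'(x) = 2x - 2.
N(x) = x·h'(x) - h(x) = x·(2x - 2) - (x^2 - 2x + 2) = x^2 - 2.
N(1) = -1.

-1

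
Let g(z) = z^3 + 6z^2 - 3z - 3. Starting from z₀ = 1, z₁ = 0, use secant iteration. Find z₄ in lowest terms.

g(1) = 1, g(0) = -3. z₂ = 0 - (-3)·(0 - 1)/((-3) - 1) = 3/4.
g(0) = -3, g(3/4) = -93/64. z₃ = (3/4) - (-93/64)·((3/4) - 0)/((-93/64) - (-3)) = 16/11.
g(3/4) = -93/64, g(16/11) = 11191/1331. z₄ = (16/11) - (11191/1331)·((16/11) - (3/4))/((11191/1331) - (-93/64)) = 23136/27097.

23136/27097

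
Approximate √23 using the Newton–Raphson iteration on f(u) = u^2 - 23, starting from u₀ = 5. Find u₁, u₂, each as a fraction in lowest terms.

f'(u) = 2u.
f(5) = 2, f'(5) = 10, so u₁ = 5 - 2/10 = 24/5.
f(24/5) = 1/25, f'(24/5) = 48/5, so u₂ = (24/5) - (1/25)/(48/5) = 1151/240.

u₁ = 24/5, u₂ = 1151/240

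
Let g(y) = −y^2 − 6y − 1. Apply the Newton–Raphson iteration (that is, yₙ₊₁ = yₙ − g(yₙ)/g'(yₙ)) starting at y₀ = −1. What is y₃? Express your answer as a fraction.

g'(y) = −2y − 6.
g(−1) = 4, g'(−1) = −4, so y₁ = (−1) − 4/(−4) = 0.
g(0) = −1, g'(0) = −6, so y₂ = 0 − (−1)/(−6) = −1/6.
g(−1/6) = −1/36, g'(−1/6) = −17/3, so y₃ = (−1/6) − (−1/36)/(−17/3) = −35/204.

−35/204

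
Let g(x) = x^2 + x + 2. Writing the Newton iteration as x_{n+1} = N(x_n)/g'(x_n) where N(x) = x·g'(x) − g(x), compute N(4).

14

g'(x) = 2x + 1.
N(x) = x·g'(x) − g(x) = x·(2x + 1) − (x^2 + x + 2) = x^2 − 2.
N(4) = 14.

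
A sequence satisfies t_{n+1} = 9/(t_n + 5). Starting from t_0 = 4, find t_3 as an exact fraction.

18/13

t_1 = 9/(4 + 5) = 1.
t_2 = 9/(1 + 5) = 3/2.
t_3 = 9/(3/2 + 5) = 18/13.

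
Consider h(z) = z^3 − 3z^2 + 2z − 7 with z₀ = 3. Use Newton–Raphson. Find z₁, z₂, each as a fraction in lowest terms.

z₁ = 34/11, z₂ = 49777/16126

h'(z) = 3z^2 − 6z + 2.
h(3) = −1, h'(3) = 11, so z₁ = 3 − (−1)/11 = 34/11.
h(34/11) = 67/1331, h'(34/11) = 1466/121, so z₂ = (34/11) − (67/1331)/(1466/121) = 49777/16126.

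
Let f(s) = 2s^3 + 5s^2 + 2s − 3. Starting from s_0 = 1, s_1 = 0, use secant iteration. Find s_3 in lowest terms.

27/35

f(1) = 6, f(0) = −3. s_2 = 0 − (−3)·(0 − 1)/((−3) − 6) = 1/3.
f(0) = −3, f(1/3) = −46/27. s_3 = (1/3) − (−46/27)·((1/3) − 0)/((−46/27) − (−3)) = 27/35.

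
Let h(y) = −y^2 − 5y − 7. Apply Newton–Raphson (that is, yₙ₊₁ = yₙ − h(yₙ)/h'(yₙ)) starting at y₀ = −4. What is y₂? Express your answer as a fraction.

−2

h'(y) = −2y − 5.
h(−4) = −3, h'(−4) = 3, so y₁ = (−4) − (−3)/3 = −3.
h(−3) = −1, h'(−3) = 1, so y₂ = (−3) − (−1)/1 = −2.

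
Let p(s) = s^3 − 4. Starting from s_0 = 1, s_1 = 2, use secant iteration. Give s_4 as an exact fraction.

2056682/1292353

p(1) = −3, p(2) = 4. s_2 = 2 − 4·(2 − 1)/(4 − (−3)) = 10/7.
p(2) = 4, p(10/7) = −372/343. s_3 = (10/7) − (−372/343)·((10/7) − 2)/((−372/343) − 4) = 169/109.
p(10/7) = −372/343, p(169/109) = −353307/1295029. s_4 = (169/109) − (−353307/1295029)·((169/109) − (10/7))/((−353307/1295029) − (−372/343)) = 2056682/1292353.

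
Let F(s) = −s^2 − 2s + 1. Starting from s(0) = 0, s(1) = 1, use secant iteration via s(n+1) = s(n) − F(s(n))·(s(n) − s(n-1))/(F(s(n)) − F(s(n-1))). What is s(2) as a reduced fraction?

1/3

F(0) = 1, F(1) = −2. s(2) = 1 − (−2)·(1 − 0)/((−2) − 1) = 1/3.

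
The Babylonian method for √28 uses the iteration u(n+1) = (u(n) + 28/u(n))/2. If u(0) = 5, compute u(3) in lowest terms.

u(1) = (5 + 28/5)/2 = 53/10.
u(2) = (53/10 + 28/(53/10))/2 = 5609/1060.
u(3) = (5609/1060 + 28/(5609/1060))/2 = 62921681/11891080.

62921681/11891080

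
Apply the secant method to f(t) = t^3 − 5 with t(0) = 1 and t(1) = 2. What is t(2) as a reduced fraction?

11/7

f(1) = −4, f(2) = 3. t(2) = 2 − 3·(2 − 1)/(3 − (−4)) = 11/7.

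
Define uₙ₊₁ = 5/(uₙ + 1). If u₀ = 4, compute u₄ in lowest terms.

u₁ = 5/(4 + 1) = 1.
u₂ = 5/(1 + 1) = 5/2.
u₃ = 5/(5/2 + 1) = 10/7.
u₄ = 5/(10/7 + 1) = 35/17.

35/17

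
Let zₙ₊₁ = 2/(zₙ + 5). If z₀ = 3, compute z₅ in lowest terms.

1214/3261

z₁ = 2/(3 + 5) = 1/4.
z₂ = 2/(1/4 + 5) = 8/21.
z₃ = 2/(8/21 + 5) = 42/113.
z₄ = 2/(42/113 + 5) = 226/607.
z₅ = 2/(226/607 + 5) = 1214/3261.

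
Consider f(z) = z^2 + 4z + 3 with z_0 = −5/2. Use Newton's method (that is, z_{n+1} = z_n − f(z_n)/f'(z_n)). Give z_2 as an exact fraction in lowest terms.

f'(z) = 2z + 4.
f(−5/2) = −3/4, f'(−5/2) = −1, so z_1 = (−5/2) − (−3/4)/(−1) = −13/4.
f(−13/4) = 9/16, f'(−13/4) = −5/2, so z_2 = (−13/4) − (9/16)/(−5/2) = −121/40.

−121/40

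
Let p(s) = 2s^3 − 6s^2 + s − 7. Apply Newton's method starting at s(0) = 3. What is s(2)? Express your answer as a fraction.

531743/166801

p'(s) = 6s^2 − 12s + 1.
p(3) = −4, p'(3) = 19, so s(1) = 3 − (−4)/19 = 61/19.
p(61/19) = 3776/6859, p'(61/19) = 8779/361, so s(2) = (61/19) − (3776/6859)/(8779/361) = 531743/166801.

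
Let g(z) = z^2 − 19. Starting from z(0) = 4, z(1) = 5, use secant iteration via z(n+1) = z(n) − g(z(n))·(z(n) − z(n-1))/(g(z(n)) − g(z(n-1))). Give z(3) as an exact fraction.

g(4) = −3, g(5) = 6. z(2) = 5 − 6·(5 − 4)/(6 − (−3)) = 13/3.
g(5) = 6, g(13/3) = −2/9. z(3) = (13/3) − (−2/9)·((13/3) − 5)/((−2/9) − 6) = 61/14.

61/14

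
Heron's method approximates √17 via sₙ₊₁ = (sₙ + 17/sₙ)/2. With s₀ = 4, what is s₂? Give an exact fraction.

2177/528

s₁ = (4 + 17/4)/2 = 33/8.
s₂ = (33/8 + 17/(33/8))/2 = 2177/528.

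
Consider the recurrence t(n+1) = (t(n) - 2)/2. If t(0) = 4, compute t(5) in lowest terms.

-29/16

t(1) = (4 - 2)/2 = 1.
t(2) = (1 - 2)/2 = -1/2.
t(3) = ((-1/2) - 2)/2 = -5/4.
t(4) = ((-5/4) - 2)/2 = -13/8.
t(5) = ((-13/8) - 2)/2 = -29/16.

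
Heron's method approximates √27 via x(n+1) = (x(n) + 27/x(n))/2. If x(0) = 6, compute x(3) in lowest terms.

x(1) = (6 + 27/6)/2 = 21/4.
x(2) = (21/4 + 27/(21/4))/2 = 291/56.
x(3) = (291/56 + 27/(291/56))/2 = 56451/10864.

56451/10864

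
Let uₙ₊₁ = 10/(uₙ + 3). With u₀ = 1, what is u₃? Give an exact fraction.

110/53

u₁ = 10/(1 + 3) = 5/2.
u₂ = 10/(5/2 + 3) = 20/11.
u₃ = 10/(20/11 + 3) = 110/53.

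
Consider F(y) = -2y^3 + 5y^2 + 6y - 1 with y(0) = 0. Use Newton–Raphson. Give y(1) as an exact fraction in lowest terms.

1/6

F'(y) = -6y^2 + 10y + 6.
F(0) = -1, F'(0) = 6, so y(1) = 0 - (-1)/6 = 1/6.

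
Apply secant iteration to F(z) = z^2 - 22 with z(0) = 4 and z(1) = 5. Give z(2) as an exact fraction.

F(4) = -6, F(5) = 3. z(2) = 5 - 3·(5 - 4)/(3 - (-6)) = 14/3.

14/3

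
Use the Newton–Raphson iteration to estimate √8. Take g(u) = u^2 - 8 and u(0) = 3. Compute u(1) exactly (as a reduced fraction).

17/6

g'(u) = 2u.
g(3) = 1, g'(3) = 6, so u(1) = 3 - 1/6 = 17/6.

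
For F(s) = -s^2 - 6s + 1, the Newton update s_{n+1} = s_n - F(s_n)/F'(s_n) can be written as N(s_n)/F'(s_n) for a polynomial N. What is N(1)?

-2

F'(s) = -2s - 6.
N(s) = s·F'(s) - F(s) = s·(-2s - 6) - (-s^2 - 6s + 1) = -s^2 - 1.
N(1) = -2.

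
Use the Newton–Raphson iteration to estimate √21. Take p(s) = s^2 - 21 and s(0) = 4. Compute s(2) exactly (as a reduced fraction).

2713/592

p'(s) = 2s.
p(4) = -5, p'(4) = 8, so s(1) = 4 - (-5)/8 = 37/8.
p(37/8) = 25/64, p'(37/8) = 37/4, so s(2) = (37/8) - (25/64)/(37/4) = 2713/592.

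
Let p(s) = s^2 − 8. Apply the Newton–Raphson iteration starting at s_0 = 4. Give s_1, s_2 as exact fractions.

s_1 = 3, s_2 = 17/6

p'(s) = 2s.
p(4) = 8, p'(4) = 8, so s_1 = 4 − 8/8 = 3.
p(3) = 1, p'(3) = 6, so s_2 = 3 − 1/6 = 17/6.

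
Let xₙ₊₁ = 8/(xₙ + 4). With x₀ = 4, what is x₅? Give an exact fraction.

19/13

x₁ = 8/(4 + 4) = 1.
x₂ = 8/(1 + 4) = 8/5.
x₃ = 8/(8/5 + 4) = 10/7.
x₄ = 8/(10/7 + 4) = 28/19.
x₅ = 8/(28/19 + 4) = 19/13.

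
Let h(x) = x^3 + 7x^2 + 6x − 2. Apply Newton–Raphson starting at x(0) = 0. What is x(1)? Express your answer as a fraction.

1/3

h'(x) = 3x^2 + 14x + 6.
h(0) = −2, h'(0) = 6, so x(1) = 0 − (−2)/6 = 1/3.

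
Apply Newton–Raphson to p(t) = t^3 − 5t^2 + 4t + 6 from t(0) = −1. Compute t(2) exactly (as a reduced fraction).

p'(t) = 3t^2 − 10t + 4.
p(−1) = −4, p'(−1) = 17, so t(1) = (−1) − (−4)/17 = −13/17.
p(−13/17) = −2112/4913, p'(−13/17) = 3873/289, so t(2) = (−13/17) − (−2112/4913)/(3873/289) = −16079/21947.

−16079/21947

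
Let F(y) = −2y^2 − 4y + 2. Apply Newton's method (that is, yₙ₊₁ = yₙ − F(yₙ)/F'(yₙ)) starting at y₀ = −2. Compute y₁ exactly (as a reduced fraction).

F'(y) = −4y − 4.
F(−2) = 2, F'(−2) = 4, so y₁ = (−2) − 2/4 = −5/2.

−5/2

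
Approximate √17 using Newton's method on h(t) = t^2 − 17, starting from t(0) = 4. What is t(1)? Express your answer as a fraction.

33/8

h'(t) = 2t.
h(4) = −1, h'(4) = 8, so t(1) = 4 − (−1)/8 = 33/8.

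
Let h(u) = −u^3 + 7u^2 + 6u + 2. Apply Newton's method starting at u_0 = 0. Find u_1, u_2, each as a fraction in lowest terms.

h'(u) = −3u^2 + 14u + 6.
h(0) = 2, h'(0) = 6, so u_1 = 0 − 2/6 = −1/3.
h(−1/3) = 22/27, h'(−1/3) = 1, so u_2 = (−1/3) − (22/27)/1 = −31/27.

u_1 = −1/3, u_2 = −31/27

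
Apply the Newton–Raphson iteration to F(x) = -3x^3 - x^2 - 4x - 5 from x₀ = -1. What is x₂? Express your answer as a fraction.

-11555/12804

F'(x) = -9x^2 - 2x - 4.
F(-1) = 1, F'(-1) = -11, so x₁ = (-1) - 1/(-11) = -10/11.
F(-10/11) = 85/1331, F'(-10/11) = -1164/121, so x₂ = (-10/11) - (85/1331)/(-1164/121) = -11555/12804.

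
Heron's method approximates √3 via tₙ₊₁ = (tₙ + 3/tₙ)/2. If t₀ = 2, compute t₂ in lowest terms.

97/56

t₁ = (2 + 3/2)/2 = 7/4.
t₂ = (7/4 + 3/(7/4))/2 = 97/56.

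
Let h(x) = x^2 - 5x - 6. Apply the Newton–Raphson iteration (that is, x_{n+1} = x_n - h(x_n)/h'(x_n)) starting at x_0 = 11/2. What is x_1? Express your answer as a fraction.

h'(x) = 2x - 5.
h(11/2) = -13/4, h'(11/2) = 6, so x_1 = (11/2) - (-13/4)/6 = 145/24.

145/24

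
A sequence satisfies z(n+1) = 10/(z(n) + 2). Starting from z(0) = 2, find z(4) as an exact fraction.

z(1) = 10/(2 + 2) = 5/2.
z(2) = 10/(5/2 + 2) = 20/9.
z(3) = 10/(20/9 + 2) = 45/19.
z(4) = 10/(45/19 + 2) = 190/83.

190/83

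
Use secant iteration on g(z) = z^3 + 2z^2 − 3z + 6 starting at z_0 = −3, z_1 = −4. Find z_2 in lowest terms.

g(−3) = 6, g(−4) = −14. z_2 = (−4) − (−14)·((−4) − (−3))/((−14) − 6) = −33/10.

−33/10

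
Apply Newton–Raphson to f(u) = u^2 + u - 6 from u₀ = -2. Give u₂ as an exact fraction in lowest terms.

-154/51

f'(u) = 2u + 1.
f(-2) = -4, f'(-2) = -3, so u₁ = (-2) - (-4)/(-3) = -10/3.
f(-10/3) = 16/9, f'(-10/3) = -17/3, so u₂ = (-10/3) - (16/9)/(-17/3) = -154/51.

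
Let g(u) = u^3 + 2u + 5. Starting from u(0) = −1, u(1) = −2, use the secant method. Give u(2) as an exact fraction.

g(−1) = 2, g(−2) = −7. u(2) = (−2) − (−7)·((−2) − (−1))/((−7) − 2) = −11/9.

−11/9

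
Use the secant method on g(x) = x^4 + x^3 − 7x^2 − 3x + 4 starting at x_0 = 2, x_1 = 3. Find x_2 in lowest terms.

g(2) = −6, g(3) = 40. x_2 = 3 − 40·(3 − 2)/(40 − (−6)) = 49/23.

49/23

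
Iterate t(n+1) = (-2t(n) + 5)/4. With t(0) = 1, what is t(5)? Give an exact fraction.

53/64

t(1) = (-2·1 + 5)/4 = 3/4.
t(2) = (-2·(3/4) + 5)/4 = 7/8.
t(3) = (-2·(7/8) + 5)/4 = 13/16.
t(4) = (-2·(13/16) + 5)/4 = 27/32.
t(5) = (-2·(27/32) + 5)/4 = 53/64.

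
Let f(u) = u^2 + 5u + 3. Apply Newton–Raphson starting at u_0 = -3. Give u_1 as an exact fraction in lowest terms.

-6

f'(u) = 2u + 5.
f(-3) = -3, f'(-3) = -1, so u_1 = (-3) - (-3)/(-1) = -6.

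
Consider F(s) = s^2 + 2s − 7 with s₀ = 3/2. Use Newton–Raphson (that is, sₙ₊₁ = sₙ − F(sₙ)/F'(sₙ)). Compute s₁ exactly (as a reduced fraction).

F'(s) = 2s + 2.
F(3/2) = −7/4, F'(3/2) = 5, so s₁ = (3/2) − (−7/4)/5 = 37/20.

37/20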